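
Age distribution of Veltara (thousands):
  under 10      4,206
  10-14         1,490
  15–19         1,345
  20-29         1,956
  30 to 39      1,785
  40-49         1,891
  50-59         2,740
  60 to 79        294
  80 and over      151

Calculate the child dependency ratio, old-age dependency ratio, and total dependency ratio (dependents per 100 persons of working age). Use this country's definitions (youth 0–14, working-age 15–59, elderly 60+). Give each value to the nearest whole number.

0–14: 4,206 + 1,490 = 5,696
15–59: 1,345 + 1,956 + 1,785 + 1,891 + 2,740 = 9,717
60+: 294 + 151 = 445
Youth dependency ratio = 5,696 / 9,717 × 100 = 59
Old-age dependency ratio = 445 / 9,717 × 100 = 5
Total dependency ratio = (5,696 + 445) / 9,717 × 100 = 6,141 / 9,717 × 100 = 63

Youth dependency ratio: 59
Old-age dependency ratio: 5
Total dependency ratio: 63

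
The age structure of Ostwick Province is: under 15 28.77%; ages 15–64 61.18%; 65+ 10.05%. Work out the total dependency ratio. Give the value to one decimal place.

Total dependency ratio = (28.77 + 10.05) / 61.18 × 100 = 38.82 / 61.18 × 100 = 63.5

Total dependency ratio: 63.5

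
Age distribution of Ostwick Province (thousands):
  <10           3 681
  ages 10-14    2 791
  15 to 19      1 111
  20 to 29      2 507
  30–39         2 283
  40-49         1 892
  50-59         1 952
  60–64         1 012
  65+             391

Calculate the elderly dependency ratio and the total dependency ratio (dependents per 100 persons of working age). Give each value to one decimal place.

0–14: 3 681 + 2 791 = 6 472
15–64: 1 111 + 2 507 + 2 283 + 1 892 + 1 952 + 1 012 = 10 757
65+: 391
Old-age dependency ratio = 391 / 10 757 × 100 = 3.6
Total dependency ratio = (6 472 + 391) / 10 757 × 100 = 6 863 / 10 757 × 100 = 63.8

Old-age dependency ratio: 3.6
Total dependency ratio: 63.8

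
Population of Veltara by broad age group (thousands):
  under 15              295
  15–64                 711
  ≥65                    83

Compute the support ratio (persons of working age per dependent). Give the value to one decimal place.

Support ratio: 1.9

Support ratio = 711 / (295 + 83) = 711 / 378 = 1.9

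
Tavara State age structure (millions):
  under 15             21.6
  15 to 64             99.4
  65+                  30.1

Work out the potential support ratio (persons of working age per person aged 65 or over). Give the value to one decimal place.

Potential support ratio: 3.3

Potential support ratio = 99.4 / 30.1 = 3.3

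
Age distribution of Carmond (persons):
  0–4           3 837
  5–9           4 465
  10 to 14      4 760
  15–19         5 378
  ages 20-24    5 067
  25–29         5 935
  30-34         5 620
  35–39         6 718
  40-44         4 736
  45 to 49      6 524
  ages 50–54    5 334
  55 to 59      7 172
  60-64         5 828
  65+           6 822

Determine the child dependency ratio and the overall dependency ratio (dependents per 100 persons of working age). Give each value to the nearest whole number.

0–14: 3 837 + 4 465 + 4 760 = 13 062
15–64: 5 378 + 5 067 + 5 935 + 5 620 + 6 718 + 4 736 + 6 524 + 5 334 + 7 172 + 5 828 = 58 312
65+: 6 822
Youth dependency ratio = 13 062 / 58 312 × 100 = 22
Total dependency ratio = (13 062 + 6 822) / 58 312 × 100 = 19 884 / 58 312 × 100 = 34

Youth dependency ratio: 22
Total dependency ratio: 34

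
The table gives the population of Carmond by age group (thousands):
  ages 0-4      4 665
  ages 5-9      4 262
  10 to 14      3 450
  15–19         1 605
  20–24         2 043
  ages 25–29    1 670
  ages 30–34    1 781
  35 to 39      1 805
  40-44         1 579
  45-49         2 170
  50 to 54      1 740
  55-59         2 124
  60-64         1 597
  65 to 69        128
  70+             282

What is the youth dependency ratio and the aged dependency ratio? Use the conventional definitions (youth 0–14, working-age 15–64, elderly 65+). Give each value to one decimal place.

Youth dependency ratio: 68.3
Old-age dependency ratio: 2.3

0–14: 4 665 + 4 262 + 3 450 = 12 377
15–64: 1 605 + 2 043 + 1 670 + 1 781 + 1 805 + 1 579 + 2 170 + 1 740 + 2 124 + 1 597 = 18 114
65+: 128 + 282 = 410
Youth dependency ratio = 12 377 / 18 114 × 100 = 68.3
Old-age dependency ratio = 410 / 18 114 × 100 = 2.3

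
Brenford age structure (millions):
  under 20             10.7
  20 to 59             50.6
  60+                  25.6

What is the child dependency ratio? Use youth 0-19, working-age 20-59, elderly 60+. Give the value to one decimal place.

Youth dependency ratio = 10.7 / 50.6 × 100 = 21.1

Youth dependency ratio: 21.1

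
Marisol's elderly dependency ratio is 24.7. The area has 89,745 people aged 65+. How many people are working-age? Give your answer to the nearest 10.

Working-age: 363,340

Old-age dependency ratio = elderly / working-age × 100
24.7 = 89,745 / W × 100
⇒ 363,340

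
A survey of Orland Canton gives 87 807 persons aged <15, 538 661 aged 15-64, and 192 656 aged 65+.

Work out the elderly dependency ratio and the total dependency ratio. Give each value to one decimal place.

Old-age dependency ratio = 192 656 / 538 661 × 100 = 35.8
Total dependency ratio = (87 807 + 192 656) / 538 661 × 100 = 280 463 / 538 661 × 100 = 52.1

Old-age dependency ratio: 35.8
Total dependency ratio: 52.1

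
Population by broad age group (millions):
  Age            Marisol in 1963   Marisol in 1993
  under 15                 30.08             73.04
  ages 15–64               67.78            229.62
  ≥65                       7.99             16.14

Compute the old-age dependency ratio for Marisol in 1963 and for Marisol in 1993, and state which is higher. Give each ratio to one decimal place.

Marisol in 1963: 11.8
Marisol in 1993: 7.0
Higher: Marisol in 1963

Marisol in 1963: 7.99 / 67.78 × 100 = 11.8
Marisol in 1993: 16.14 / 229.62 × 100 = 7.0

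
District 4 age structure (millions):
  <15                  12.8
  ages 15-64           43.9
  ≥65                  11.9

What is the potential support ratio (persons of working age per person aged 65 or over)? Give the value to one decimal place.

Potential support ratio: 3.7

Potential support ratio = 43.9 / 11.9 = 3.7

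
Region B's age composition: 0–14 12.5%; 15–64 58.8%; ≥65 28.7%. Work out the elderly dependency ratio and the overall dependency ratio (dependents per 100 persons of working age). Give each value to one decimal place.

Old-age dependency ratio: 48.8
Total dependency ratio: 70.1

Old-age dependency ratio = 28.7 / 58.8 × 100 = 48.8
Total dependency ratio = (12.5 + 28.7) / 58.8 × 100 = 41.2 / 58.8 × 100 = 70.1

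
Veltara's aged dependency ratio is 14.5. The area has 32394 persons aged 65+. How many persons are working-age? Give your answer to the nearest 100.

Working-age: 223400

Old-age dependency ratio = elderly / working-age × 100
14.5 = 32394 / W × 100
⇒ 223400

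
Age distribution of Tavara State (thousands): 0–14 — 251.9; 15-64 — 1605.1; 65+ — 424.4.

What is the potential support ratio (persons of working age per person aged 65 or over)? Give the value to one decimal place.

Potential support ratio: 3.8

Potential support ratio = 1605.1 / 424.4 = 3.8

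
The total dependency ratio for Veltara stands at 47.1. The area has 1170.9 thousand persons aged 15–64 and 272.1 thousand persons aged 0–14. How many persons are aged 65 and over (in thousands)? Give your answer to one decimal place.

Total dependency ratio = (youth + elderly) / working-age × 100
47.1 = (272.1 + E) / 1170.9 × 100
⇒ 279.4

Aged 65 and over: 279.4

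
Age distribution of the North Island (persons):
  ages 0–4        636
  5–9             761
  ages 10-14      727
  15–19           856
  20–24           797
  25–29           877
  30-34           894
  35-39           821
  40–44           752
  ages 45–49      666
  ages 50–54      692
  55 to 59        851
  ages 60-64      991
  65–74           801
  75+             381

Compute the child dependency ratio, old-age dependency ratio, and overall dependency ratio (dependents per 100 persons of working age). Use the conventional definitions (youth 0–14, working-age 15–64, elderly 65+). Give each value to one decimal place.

0–14: 636 + 761 + 727 = 2124
15–64: 856 + 797 + 877 + 894 + 821 + 752 + 666 + 692 + 851 + 991 = 8197
65+: 801 + 381 = 1182
Youth dependency ratio = 2124 / 8197 × 100 = 25.9
Old-age dependency ratio = 1182 / 8197 × 100 = 14.4
Total dependency ratio = (2124 + 1182) / 8197 × 100 = 3306 / 8197 × 100 = 40.3

Youth dependency ratio: 25.9
Old-age dependency ratio: 14.4
Total dependency ratio: 40.3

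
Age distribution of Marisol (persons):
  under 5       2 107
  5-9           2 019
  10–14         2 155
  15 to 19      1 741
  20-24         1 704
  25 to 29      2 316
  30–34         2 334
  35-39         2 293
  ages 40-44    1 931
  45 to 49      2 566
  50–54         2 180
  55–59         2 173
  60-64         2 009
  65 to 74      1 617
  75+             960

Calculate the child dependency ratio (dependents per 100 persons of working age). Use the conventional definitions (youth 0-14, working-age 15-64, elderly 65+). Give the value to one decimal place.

0–14: 2 107 + 2 019 + 2 155 = 6 281
15–64: 1 741 + 1 704 + 2 316 + 2 334 + 2 293 + 1 931 + 2 566 + 2 180 + 2 173 + 2 009 = 21 247
65+: 1 617 + 960 = 2 577
Youth dependency ratio = 6 281 / 21 247 × 100 = 29.6

Youth dependency ratio: 29.6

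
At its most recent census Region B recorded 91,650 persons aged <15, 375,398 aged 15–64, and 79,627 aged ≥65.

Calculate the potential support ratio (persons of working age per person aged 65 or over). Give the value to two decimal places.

Potential support ratio = 375,398 / 79,627 = 4.71

Potential support ratio: 4.71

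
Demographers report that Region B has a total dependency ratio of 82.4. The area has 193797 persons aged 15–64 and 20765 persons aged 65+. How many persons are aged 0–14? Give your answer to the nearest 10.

Aged 0–14: 138920

Total dependency ratio = (youth + elderly) / working-age × 100
82.4 = (Y + 20765) / 193797 × 100
⇒ 138920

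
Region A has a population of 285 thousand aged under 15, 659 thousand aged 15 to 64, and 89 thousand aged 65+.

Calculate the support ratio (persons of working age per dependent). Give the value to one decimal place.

Support ratio = 659 / (285 + 89) = 659 / 374 = 1.8

Support ratio: 1.8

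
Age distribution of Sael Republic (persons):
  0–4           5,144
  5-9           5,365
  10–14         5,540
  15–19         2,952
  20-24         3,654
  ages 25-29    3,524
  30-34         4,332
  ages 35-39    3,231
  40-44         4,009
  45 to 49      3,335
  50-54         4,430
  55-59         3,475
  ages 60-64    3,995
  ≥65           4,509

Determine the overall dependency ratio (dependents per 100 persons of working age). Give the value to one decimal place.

0–14: 5,144 + 5,365 + 5,540 = 16,049
15–64: 2,952 + 3,654 + 3,524 + 4,332 + 3,231 + 4,009 + 3,335 + 4,430 + 3,475 + 3,995 = 36,937
65+: 4,509
Total dependency ratio = (16,049 + 4,509) / 36,937 × 100 = 20,558 / 36,937 × 100 = 55.7

Total dependency ratio: 55.7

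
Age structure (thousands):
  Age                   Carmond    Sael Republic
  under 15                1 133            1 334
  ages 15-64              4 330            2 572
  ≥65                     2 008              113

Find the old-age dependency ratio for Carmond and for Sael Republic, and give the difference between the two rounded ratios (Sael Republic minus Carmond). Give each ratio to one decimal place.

Carmond: 46.4
Sael Republic: 4.4
Difference: -42.0

Carmond: 2 008 / 4 330 × 100 = 46.4
Sael Republic: 113 / 2 572 × 100 = 4.4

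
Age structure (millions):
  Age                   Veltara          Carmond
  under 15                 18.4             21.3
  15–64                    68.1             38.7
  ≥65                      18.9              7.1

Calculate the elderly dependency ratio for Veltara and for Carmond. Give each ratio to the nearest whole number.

Veltara: 28
Carmond: 18

Veltara: 18.9 / 68.1 × 100 = 28
Carmond: 7.1 / 38.7 × 100 = 18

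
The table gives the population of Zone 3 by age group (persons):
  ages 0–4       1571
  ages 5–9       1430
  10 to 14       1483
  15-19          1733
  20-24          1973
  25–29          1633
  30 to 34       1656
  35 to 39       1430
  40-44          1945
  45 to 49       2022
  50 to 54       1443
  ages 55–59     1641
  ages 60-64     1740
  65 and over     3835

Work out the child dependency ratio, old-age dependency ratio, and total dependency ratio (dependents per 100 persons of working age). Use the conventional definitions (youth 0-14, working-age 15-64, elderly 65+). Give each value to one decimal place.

Youth dependency ratio: 26.0
Old-age dependency ratio: 22.3
Total dependency ratio: 48.3

0–14: 1571 + 1430 + 1483 = 4484
15–64: 1733 + 1973 + 1633 + 1656 + 1430 + 1945 + 2022 + 1443 + 1641 + 1740 = 17216
65+: 3835
Youth dependency ratio = 4484 / 17216 × 100 = 26.0
Old-age dependency ratio = 3835 / 17216 × 100 = 22.3
Total dependency ratio = (4484 + 3835) / 17216 × 100 = 8319 / 17216 × 100 = 48.3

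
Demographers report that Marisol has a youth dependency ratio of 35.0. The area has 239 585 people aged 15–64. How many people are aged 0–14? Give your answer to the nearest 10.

Aged 0–14: 83 850

Youth dependency ratio = youth / working-age × 100
35.0 = Y / 239 585 × 100
⇒ 83 850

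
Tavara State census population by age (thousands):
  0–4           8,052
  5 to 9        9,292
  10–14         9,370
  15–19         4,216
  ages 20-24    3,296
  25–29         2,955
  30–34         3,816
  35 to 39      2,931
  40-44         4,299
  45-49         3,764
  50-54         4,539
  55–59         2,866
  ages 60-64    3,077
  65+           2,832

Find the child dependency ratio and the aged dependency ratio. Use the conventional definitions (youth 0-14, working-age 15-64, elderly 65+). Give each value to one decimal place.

Youth dependency ratio: 74.7
Old-age dependency ratio: 7.9

0–14: 8,052 + 9,292 + 9,370 = 26,714
15–64: 4,216 + 3,296 + 2,955 + 3,816 + 2,931 + 4,299 + 3,764 + 4,539 + 2,866 + 3,077 = 35,759
65+: 2,832
Youth dependency ratio = 26,714 / 35,759 × 100 = 74.7
Old-age dependency ratio = 2,832 / 35,759 × 100 = 7.9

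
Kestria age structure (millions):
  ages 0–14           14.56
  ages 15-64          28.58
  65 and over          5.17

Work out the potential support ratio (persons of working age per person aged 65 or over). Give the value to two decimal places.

Potential support ratio: 5.53

Potential support ratio = 28.58 / 5.17 = 5.53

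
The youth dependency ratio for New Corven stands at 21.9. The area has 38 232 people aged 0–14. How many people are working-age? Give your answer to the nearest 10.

Youth dependency ratio = youth / working-age × 100
21.9 = 38 232 / W × 100
⇒ 174 580

Working-age: 174 580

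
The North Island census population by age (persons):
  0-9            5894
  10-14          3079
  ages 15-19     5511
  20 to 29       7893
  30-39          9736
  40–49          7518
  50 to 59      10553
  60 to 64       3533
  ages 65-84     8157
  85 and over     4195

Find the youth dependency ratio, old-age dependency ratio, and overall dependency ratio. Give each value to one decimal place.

Youth dependency ratio: 20.1
Old-age dependency ratio: 27.6
Total dependency ratio: 47.7

0–14: 5894 + 3079 = 8973
15–64: 5511 + 7893 + 9736 + 7518 + 10553 + 3533 = 44744
65+: 8157 + 4195 = 12352
Youth dependency ratio = 8973 / 44744 × 100 = 20.1
Old-age dependency ratio = 12352 / 44744 × 100 = 27.6
Total dependency ratio = (8973 + 12352) / 44744 × 100 = 21325 / 44744 × 100 = 47.7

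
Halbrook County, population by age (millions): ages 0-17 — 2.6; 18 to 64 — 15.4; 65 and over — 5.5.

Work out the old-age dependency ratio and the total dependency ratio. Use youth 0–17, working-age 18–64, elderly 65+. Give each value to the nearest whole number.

Old-age dependency ratio = 5.5 / 15.4 × 100 = 36
Total dependency ratio = (2.6 + 5.5) / 15.4 × 100 = 8.1 / 15.4 × 100 = 53

Old-age dependency ratio: 36
Total dependency ratio: 53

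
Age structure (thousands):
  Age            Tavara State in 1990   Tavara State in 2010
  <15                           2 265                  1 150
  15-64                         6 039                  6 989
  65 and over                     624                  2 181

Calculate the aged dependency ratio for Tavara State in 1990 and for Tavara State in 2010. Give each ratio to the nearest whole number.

Tavara State in 1990: 10
Tavara State in 2010: 31

Tavara State in 1990: 624 / 6 039 × 100 = 10
Tavara State in 2010: 2 181 / 6 989 × 100 = 31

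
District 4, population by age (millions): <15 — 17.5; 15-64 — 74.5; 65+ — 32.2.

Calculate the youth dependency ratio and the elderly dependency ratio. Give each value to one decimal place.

Youth dependency ratio: 23.5
Old-age dependency ratio: 43.2

Youth dependency ratio = 17.5 / 74.5 × 100 = 23.5
Old-age dependency ratio = 32.2 / 74.5 × 100 = 43.2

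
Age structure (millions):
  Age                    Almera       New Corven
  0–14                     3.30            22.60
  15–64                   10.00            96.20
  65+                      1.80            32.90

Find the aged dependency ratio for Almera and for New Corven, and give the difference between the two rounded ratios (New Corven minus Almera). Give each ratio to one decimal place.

Almera: 1.80 / 10.00 × 100 = 18.0
New Corven: 32.90 / 96.20 × 100 = 34.2

Almera: 18.0
New Corven: 34.2
Difference: +16.2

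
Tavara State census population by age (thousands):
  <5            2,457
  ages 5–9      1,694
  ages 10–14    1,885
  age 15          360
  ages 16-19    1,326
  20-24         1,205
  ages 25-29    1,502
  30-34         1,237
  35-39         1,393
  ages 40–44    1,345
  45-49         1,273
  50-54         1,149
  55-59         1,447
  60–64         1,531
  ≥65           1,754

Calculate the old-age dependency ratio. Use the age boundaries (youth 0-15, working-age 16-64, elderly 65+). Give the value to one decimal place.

Old-age dependency ratio: 13.1

0–15: 2,457 + 1,694 + 1,885 + 360 = 6,396
16–64: 1,326 + 1,205 + 1,502 + 1,237 + 1,393 + 1,345 + 1,273 + 1,149 + 1,447 + 1,531 = 13,408
65+: 1,754
Old-age dependency ratio = 1,754 / 13,408 × 100 = 13.1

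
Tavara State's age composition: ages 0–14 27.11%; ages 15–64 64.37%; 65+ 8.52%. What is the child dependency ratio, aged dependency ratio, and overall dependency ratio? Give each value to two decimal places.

Youth dependency ratio: 42.12
Old-age dependency ratio: 13.24
Total dependency ratio: 55.35

Youth dependency ratio = 27.11 / 64.37 × 100 = 42.12
Old-age dependency ratio = 8.52 / 64.37 × 100 = 13.24
Total dependency ratio = (27.11 + 8.52) / 64.37 × 100 = 35.63 / 64.37 × 100 = 55.35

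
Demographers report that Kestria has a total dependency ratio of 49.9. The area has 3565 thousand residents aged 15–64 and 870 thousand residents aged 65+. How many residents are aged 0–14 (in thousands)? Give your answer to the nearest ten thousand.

Total dependency ratio = (youth + elderly) / working-age × 100
49.9 = (Y + 870) / 3565 × 100
⇒ 910

Aged 0–14: 910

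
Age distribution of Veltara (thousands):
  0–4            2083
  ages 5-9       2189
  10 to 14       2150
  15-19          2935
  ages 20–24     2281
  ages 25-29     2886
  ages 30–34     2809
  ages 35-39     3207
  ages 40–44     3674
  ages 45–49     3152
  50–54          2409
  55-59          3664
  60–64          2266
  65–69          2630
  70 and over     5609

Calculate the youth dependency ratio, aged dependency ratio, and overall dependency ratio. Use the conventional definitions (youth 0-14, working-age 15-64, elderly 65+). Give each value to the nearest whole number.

Youth dependency ratio: 22
Old-age dependency ratio: 28
Total dependency ratio: 50

0–14: 2083 + 2189 + 2150 = 6422
15–64: 2935 + 2281 + 2886 + 2809 + 3207 + 3674 + 3152 + 2409 + 3664 + 2266 = 29283
65+: 2630 + 5609 = 8239
Youth dependency ratio = 6422 / 29283 × 100 = 22
Old-age dependency ratio = 8239 / 29283 × 100 = 28
Total dependency ratio = (6422 + 8239) / 29283 × 100 = 14661 / 29283 × 100 = 50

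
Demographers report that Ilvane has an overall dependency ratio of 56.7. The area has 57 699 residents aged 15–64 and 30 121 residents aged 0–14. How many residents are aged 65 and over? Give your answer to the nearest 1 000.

Aged 65 and over: 3 000

Total dependency ratio = (youth + elderly) / working-age × 100
56.7 = (30 121 + E) / 57 699 × 100
⇒ 3 000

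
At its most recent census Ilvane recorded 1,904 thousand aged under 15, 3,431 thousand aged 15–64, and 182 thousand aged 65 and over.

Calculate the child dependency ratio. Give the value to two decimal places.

Youth dependency ratio: 55.49

Youth dependency ratio = 1,904 / 3,431 × 100 = 55.49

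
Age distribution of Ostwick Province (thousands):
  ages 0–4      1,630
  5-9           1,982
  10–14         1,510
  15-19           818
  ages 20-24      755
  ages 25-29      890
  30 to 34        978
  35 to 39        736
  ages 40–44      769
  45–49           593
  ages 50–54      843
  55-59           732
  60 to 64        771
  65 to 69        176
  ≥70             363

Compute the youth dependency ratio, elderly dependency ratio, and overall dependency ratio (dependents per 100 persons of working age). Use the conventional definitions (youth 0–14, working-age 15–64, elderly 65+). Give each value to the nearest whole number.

Youth dependency ratio: 65
Old-age dependency ratio: 7
Total dependency ratio: 72

0–14: 1,630 + 1,982 + 1,510 = 5,122
15–64: 818 + 755 + 890 + 978 + 736 + 769 + 593 + 843 + 732 + 771 = 7,885
65+: 176 + 363 = 539
Youth dependency ratio = 5,122 / 7,885 × 100 = 65
Old-age dependency ratio = 539 / 7,885 × 100 = 7
Total dependency ratio = (5,122 + 539) / 7,885 × 100 = 5,661 / 7,885 × 100 = 72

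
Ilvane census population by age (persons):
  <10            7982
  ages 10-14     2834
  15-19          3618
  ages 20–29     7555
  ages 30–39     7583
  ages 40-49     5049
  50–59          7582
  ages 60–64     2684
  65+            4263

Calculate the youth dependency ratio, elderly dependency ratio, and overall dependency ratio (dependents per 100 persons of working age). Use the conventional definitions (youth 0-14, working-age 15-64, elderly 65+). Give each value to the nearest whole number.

Youth dependency ratio: 32
Old-age dependency ratio: 13
Total dependency ratio: 44

0–14: 7982 + 2834 = 10816
15–64: 3618 + 7555 + 7583 + 5049 + 7582 + 2684 = 34071
65+: 4263
Youth dependency ratio = 10816 / 34071 × 100 = 32
Old-age dependency ratio = 4263 / 34071 × 100 = 13
Total dependency ratio = (10816 + 4263) / 34071 × 100 = 15079 / 34071 × 100 = 44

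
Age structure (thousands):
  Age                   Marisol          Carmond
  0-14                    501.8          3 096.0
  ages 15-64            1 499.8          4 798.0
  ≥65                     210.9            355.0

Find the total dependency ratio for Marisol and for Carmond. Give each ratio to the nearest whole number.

Marisol: (501.8 + 210.9) / 1 499.8 × 100 = 712.7 / 1 499.8 × 100 = 48
Carmond: (3 096.0 + 355.0) / 4 798.0 × 100 = 3 451.0 / 4 798.0 × 100 = 72

Marisol: 48
Carmond: 72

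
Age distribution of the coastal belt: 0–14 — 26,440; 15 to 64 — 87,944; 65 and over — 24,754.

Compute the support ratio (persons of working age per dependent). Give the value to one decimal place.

Support ratio = 87,944 / (26,440 + 24,754) = 87,944 / 51,194 = 1.7

Support ratio: 1.7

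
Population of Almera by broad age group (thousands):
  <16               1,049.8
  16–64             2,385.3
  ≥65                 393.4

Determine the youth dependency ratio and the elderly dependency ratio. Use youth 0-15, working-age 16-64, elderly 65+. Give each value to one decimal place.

Youth dependency ratio = 1,049.8 / 2,385.3 × 100 = 44.0
Old-age dependency ratio = 393.4 / 2,385.3 × 100 = 16.5

Youth dependency ratio: 44.0
Old-age dependency ratio: 16.5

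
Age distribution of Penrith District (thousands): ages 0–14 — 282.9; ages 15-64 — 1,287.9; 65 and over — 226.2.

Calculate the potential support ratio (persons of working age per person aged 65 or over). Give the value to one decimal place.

Potential support ratio = 1,287.9 / 226.2 = 5.7

Potential support ratio: 5.7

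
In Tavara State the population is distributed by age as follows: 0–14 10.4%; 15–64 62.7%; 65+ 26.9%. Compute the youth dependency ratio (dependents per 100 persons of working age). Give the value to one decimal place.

Youth dependency ratio: 16.6

Youth dependency ratio = 10.4 / 62.7 × 100 = 16.6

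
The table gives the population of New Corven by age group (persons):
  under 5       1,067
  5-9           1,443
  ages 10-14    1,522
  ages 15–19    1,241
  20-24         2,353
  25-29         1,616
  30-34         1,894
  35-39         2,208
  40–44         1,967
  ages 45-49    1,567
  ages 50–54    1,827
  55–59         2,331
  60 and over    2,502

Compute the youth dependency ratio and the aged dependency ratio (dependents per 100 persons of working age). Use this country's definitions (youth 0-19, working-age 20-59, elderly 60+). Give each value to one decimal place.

0–19: 1,067 + 1,443 + 1,522 + 1,241 = 5,273
20–59: 2,353 + 1,616 + 1,894 + 2,208 + 1,967 + 1,567 + 1,827 + 2,331 = 15,763
60+: 2,502
Youth dependency ratio = 5,273 / 15,763 × 100 = 33.5
Old-age dependency ratio = 2,502 / 15,763 × 100 = 15.9

Youth dependency ratio: 33.5
Old-age dependency ratio: 15.9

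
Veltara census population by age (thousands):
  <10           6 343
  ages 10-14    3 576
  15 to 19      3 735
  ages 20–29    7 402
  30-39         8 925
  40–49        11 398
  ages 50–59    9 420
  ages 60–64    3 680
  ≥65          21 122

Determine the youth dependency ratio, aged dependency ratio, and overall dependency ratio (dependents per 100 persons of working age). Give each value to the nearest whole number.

0–14: 6 343 + 3 576 = 9 919
15–64: 3 735 + 7 402 + 8 925 + 11 398 + 9 420 + 3 680 = 44 560
65+: 21 122
Youth dependency ratio = 9 919 / 44 560 × 100 = 22
Old-age dependency ratio = 21 122 / 44 560 × 100 = 47
Total dependency ratio = (9 919 + 21 122) / 44 560 × 100 = 31 041 / 44 560 × 100 = 70

Youth dependency ratio: 22
Old-age dependency ratio: 47
Total dependency ratio: 70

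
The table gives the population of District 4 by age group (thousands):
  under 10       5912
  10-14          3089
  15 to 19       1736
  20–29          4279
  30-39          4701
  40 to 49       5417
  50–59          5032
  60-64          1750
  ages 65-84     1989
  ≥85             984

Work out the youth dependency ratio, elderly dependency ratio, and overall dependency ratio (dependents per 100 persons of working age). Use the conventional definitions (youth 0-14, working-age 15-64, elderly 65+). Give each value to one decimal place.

0–14: 5912 + 3089 = 9001
15–64: 1736 + 4279 + 4701 + 5417 + 5032 + 1750 = 22915
65+: 1989 + 984 = 2973
Youth dependency ratio = 9001 / 22915 × 100 = 39.3
Old-age dependency ratio = 2973 / 22915 × 100 = 13.0
Total dependency ratio = (9001 + 2973) / 22915 × 100 = 11974 / 22915 × 100 = 52.3

Youth dependency ratio: 39.3
Old-age dependency ratio: 13.0
Total dependency ratio: 52.3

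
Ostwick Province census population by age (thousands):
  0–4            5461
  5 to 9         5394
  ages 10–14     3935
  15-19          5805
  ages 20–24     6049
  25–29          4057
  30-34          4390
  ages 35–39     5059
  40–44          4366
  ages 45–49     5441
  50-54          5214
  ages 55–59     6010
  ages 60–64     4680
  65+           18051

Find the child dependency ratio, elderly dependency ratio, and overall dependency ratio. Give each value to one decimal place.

0–14: 5461 + 5394 + 3935 = 14790
15–64: 5805 + 6049 + 4057 + 4390 + 5059 + 4366 + 5441 + 5214 + 6010 + 4680 = 51071
65+: 18051
Youth dependency ratio = 14790 / 51071 × 100 = 29.0
Old-age dependency ratio = 18051 / 51071 × 100 = 35.3
Total dependency ratio = (14790 + 18051) / 51071 × 100 = 32841 / 51071 × 100 = 64.3

Youth dependency ratio: 29.0
Old-age dependency ratio: 35.3
Total dependency ratio: 64.3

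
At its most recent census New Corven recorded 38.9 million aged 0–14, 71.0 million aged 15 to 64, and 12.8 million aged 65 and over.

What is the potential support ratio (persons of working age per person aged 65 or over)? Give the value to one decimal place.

Potential support ratio = 71.0 / 12.8 = 5.5

Potential support ratio: 5.5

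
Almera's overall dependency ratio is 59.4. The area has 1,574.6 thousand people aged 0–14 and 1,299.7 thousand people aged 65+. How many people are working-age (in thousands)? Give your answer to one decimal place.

Working-age: 4,838.9

Total dependency ratio = (youth + elderly) / working-age × 100
59.4 = (1,574.6 + 1,299.7) / W × 100
⇒ 4,838.9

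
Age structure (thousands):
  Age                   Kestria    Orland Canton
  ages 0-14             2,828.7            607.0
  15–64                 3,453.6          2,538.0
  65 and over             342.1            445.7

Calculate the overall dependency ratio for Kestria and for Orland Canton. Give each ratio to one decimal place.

Kestria: 91.8
Orland Canton: 41.5

Kestria: (2,828.7 + 342.1) / 3,453.6 × 100 = 3,170.8 / 3,453.6 × 100 = 91.8
Orland Canton: (607.0 + 445.7) / 2,538.0 × 100 = 1,052.7 / 2,538.0 × 100 = 41.5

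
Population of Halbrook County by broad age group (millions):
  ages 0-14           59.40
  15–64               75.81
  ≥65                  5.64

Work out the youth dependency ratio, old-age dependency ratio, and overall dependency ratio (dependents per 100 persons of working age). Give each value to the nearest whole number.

Youth dependency ratio: 78
Old-age dependency ratio: 7
Total dependency ratio: 86

Youth dependency ratio = 59.40 / 75.81 × 100 = 78
Old-age dependency ratio = 5.64 / 75.81 × 100 = 7
Total dependency ratio = (59.40 + 5.64) / 75.81 × 100 = 65.04 / 75.81 × 100 = 86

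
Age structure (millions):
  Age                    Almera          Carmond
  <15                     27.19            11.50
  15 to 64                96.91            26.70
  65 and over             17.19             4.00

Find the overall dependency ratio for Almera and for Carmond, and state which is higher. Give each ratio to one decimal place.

Almera: (27.19 + 17.19) / 96.91 × 100 = 44.38 / 96.91 × 100 = 45.8
Carmond: (11.50 + 4.00) / 26.70 × 100 = 15.50 / 26.70 × 100 = 58.1

Almera: 45.8
Carmond: 58.1
Higher: Carmond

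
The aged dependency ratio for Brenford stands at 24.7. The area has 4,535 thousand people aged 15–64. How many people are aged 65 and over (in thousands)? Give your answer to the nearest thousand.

Old-age dependency ratio = elderly / working-age × 100
24.7 = E / 4,535 × 100
⇒ 1,120

Aged 65 and over: 1,120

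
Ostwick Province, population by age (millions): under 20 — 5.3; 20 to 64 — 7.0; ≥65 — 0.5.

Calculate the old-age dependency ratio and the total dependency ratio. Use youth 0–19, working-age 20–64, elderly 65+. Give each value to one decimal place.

Old-age dependency ratio: 7.1
Total dependency ratio: 82.9

Old-age dependency ratio = 0.5 / 7.0 × 100 = 7.1
Total dependency ratio = (5.3 + 0.5) / 7.0 × 100 = 5.8 / 7.0 × 100 = 82.9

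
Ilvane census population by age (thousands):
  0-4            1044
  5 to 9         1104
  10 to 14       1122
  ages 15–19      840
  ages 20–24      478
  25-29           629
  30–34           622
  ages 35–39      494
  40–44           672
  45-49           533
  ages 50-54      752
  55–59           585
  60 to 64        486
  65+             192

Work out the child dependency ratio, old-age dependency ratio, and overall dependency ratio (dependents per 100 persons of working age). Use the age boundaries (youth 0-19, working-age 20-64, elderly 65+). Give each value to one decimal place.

Youth dependency ratio: 78.3
Old-age dependency ratio: 3.7
Total dependency ratio: 81.9

0–19: 1044 + 1104 + 1122 + 840 = 4110
20–64: 478 + 629 + 622 + 494 + 672 + 533 + 752 + 585 + 486 = 5251
65+: 192
Youth dependency ratio = 4110 / 5251 × 100 = 78.3
Old-age dependency ratio = 192 / 5251 × 100 = 3.7
Total dependency ratio = (4110 + 192) / 5251 × 100 = 4302 / 5251 × 100 = 81.9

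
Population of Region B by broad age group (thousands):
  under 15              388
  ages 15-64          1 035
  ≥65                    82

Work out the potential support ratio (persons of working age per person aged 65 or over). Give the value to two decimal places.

Potential support ratio: 12.62

Potential support ratio = 1 035 / 82 = 12.62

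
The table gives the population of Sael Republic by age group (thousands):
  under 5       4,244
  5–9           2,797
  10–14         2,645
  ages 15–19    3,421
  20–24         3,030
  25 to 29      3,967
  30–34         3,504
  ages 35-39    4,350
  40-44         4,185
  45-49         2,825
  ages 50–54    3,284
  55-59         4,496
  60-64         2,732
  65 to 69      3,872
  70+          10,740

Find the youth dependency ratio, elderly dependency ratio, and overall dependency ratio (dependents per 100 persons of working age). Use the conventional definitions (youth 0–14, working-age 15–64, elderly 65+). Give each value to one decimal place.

0–14: 4,244 + 2,797 + 2,645 = 9,686
15–64: 3,421 + 3,030 + 3,967 + 3,504 + 4,350 + 4,185 + 2,825 + 3,284 + 4,496 + 2,732 = 35,794
65+: 3,872 + 10,740 = 14,612
Youth dependency ratio = 9,686 / 35,794 × 100 = 27.1
Old-age dependency ratio = 14,612 / 35,794 × 100 = 40.8
Total dependency ratio = (9,686 + 14,612) / 35,794 × 100 = 24,298 / 35,794 × 100 = 67.9

Youth dependency ratio: 27.1
Old-age dependency ratio: 40.8
Total dependency ratio: 67.9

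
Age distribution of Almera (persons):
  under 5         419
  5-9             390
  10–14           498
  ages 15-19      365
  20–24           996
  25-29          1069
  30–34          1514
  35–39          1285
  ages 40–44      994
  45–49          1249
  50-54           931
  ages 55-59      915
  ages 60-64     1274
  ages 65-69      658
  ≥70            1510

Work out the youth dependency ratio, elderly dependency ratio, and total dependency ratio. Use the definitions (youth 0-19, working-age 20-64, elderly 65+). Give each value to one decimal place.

0–19: 419 + 390 + 498 + 365 = 1672
20–64: 996 + 1069 + 1514 + 1285 + 994 + 1249 + 931 + 915 + 1274 = 10227
65+: 658 + 1510 = 2168
Youth dependency ratio = 1672 / 10227 × 100 = 16.3
Old-age dependency ratio = 2168 / 10227 × 100 = 21.2
Total dependency ratio = (1672 + 2168) / 10227 × 100 = 3840 / 10227 × 100 = 37.5

Youth dependency ratio: 16.3
Old-age dependency ratio: 21.2
Total dependency ratio: 37.5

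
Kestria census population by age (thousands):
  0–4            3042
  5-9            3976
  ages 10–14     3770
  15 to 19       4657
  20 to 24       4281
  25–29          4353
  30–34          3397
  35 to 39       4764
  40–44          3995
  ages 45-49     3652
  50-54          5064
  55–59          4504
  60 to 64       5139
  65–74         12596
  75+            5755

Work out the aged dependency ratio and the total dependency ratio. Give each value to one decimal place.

Old-age dependency ratio: 41.9
Total dependency ratio: 66.5

0–14: 3042 + 3976 + 3770 = 10788
15–64: 4657 + 4281 + 4353 + 3397 + 4764 + 3995 + 3652 + 5064 + 4504 + 5139 = 43806
65+: 12596 + 5755 = 18351
Old-age dependency ratio = 18351 / 43806 × 100 = 41.9
Total dependency ratio = (10788 + 18351) / 43806 × 100 = 29139 / 43806 × 100 = 66.5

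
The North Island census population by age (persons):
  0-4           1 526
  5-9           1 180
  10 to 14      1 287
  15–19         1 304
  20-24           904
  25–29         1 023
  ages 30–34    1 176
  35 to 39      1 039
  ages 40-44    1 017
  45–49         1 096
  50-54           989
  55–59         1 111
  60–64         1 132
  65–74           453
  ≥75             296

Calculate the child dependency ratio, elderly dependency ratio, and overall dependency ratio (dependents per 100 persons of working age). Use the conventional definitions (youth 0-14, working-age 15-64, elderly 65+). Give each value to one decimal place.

Youth dependency ratio: 37.0
Old-age dependency ratio: 6.9
Total dependency ratio: 43.9

0–14: 1 526 + 1 180 + 1 287 = 3 993
15–64: 1 304 + 904 + 1 023 + 1 176 + 1 039 + 1 017 + 1 096 + 989 + 1 111 + 1 132 = 10 791
65+: 453 + 296 = 749
Youth dependency ratio = 3 993 / 10 791 × 100 = 37.0
Old-age dependency ratio = 749 / 10 791 × 100 = 6.9
Total dependency ratio = (3 993 + 749) / 10 791 × 100 = 4 742 / 10 791 × 100 = 43.9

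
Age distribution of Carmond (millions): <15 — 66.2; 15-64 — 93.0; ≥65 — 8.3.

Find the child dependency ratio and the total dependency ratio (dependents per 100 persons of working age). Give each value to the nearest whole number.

Youth dependency ratio: 71
Total dependency ratio: 80

Youth dependency ratio = 66.2 / 93.0 × 100 = 71
Total dependency ratio = (66.2 + 8.3) / 93.0 × 100 = 74.5 / 93.0 × 100 = 80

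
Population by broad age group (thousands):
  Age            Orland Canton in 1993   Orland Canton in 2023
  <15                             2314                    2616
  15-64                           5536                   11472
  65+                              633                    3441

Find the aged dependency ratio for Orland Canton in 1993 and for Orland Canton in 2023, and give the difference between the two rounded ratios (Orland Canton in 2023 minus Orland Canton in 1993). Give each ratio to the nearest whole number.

Orland Canton in 1993: 633 / 5536 × 100 = 11
Orland Canton in 2023: 3441 / 11472 × 100 = 30

Orland Canton in 1993: 11
Orland Canton in 2023: 30
Difference: +19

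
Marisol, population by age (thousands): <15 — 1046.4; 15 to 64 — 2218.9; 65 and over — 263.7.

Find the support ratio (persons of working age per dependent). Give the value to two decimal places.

Support ratio = 2218.9 / (1046.4 + 263.7) = 2218.9 / 1310.1 = 1.69

Support ratio: 1.69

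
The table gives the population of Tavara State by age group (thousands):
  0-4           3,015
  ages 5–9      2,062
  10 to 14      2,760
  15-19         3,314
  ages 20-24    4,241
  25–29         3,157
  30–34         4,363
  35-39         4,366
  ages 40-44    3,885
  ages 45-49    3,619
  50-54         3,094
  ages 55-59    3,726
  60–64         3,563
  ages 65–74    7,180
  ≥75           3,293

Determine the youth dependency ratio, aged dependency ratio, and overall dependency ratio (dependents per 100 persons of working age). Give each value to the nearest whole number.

0–14: 3,015 + 2,062 + 2,760 = 7,837
15–64: 3,314 + 4,241 + 3,157 + 4,363 + 4,366 + 3,885 + 3,619 + 3,094 + 3,726 + 3,563 = 37,328
65+: 7,180 + 3,293 = 10,473
Youth dependency ratio = 7,837 / 37,328 × 100 = 21
Old-age dependency ratio = 10,473 / 37,328 × 100 = 28
Total dependency ratio = (7,837 + 10,473) / 37,328 × 100 = 18,310 / 37,328 × 100 = 49

Youth dependency ratio: 21
Old-age dependency ratio: 28
Total dependency ratio: 49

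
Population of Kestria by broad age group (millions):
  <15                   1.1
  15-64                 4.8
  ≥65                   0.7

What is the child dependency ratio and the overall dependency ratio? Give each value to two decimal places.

Youth dependency ratio = 1.1 / 4.8 × 100 = 22.92
Total dependency ratio = (1.1 + 0.7) / 4.8 × 100 = 1.8 / 4.8 × 100 = 37.50

Youth dependency ratio: 22.92
Total dependency ratio: 37.50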